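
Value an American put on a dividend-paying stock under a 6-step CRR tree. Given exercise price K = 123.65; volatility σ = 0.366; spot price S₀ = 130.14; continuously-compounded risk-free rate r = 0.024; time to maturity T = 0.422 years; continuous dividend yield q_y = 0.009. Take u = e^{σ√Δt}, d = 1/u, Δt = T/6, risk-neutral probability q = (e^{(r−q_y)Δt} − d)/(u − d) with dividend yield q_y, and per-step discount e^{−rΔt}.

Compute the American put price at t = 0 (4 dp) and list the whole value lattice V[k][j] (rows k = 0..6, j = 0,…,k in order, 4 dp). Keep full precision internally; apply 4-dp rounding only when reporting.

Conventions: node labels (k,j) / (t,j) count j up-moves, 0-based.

price = 8.9310
tree:
8.9310
13.3692 4.1769
19.3525 6.9649 1.1855
26.8611 11.3244 2.2889 0.0000
35.3843 17.7656 4.4191 0.0000 0.0000
43.5491 26.3872 8.5321 0.0000 0.0000 0.0000
50.9587 35.3843 16.4730 0.0000 0.0000 0.0000 0.0000

Δt=0.07033, u=1.10193, d=0.90750, q=0.48118, disc=e^(-rΔt)=0.99831
k=6 terminal: V=max(K-S,0) → 50.9587 35.3843 16.4730 0.0000 0.0000 0.0000 0.0000
k=5: j=0 S=80.1009 intr=43.5491 cont=43.3913 V=43.5491[EX]; j=1 S=97.2628 intr=26.3872 cont=26.2402 V=26.3872[EX]; j=2 S=118.1017 intr=5.5483 cont=8.5321 V=8.5321[hold]; j=3 S=143.4054 intr=0.0000 cont=0.0000 V=0.0000[hold]; j=4 S=174.1305 intr=0.0000 cont=0.0000 V=0.0000[hold]; j=5 S=211.4386 intr=0.0000 cont=0.0000 V=0.0000[hold]
k=4: j=0 S=88.2657 intr=35.3843 cont=35.2316 V=35.3843[EX]; j=1 S=107.1770 intr=16.4730 cont=17.7656 V=17.7656[hold]; j=2 S=130.1400 intr=0.0000 cont=4.4191 V=4.4191[hold]; j=3 S=158.0230 intr=0.0000 cont=0.0000 V=0.0000[hold]; j=4 S=191.8800 intr=0.0000 cont=0.0000 V=0.0000[hold]
k=3: j=0 S=97.2628 intr=26.3872 cont=26.8611 V=26.8611[hold]; j=1 S=118.1017 intr=5.5483 cont=11.3244 V=11.3244[hold]; j=2 S=143.4054 intr=0.0000 cont=2.2889 V=2.2889[hold]; j=3 S=174.1305 intr=0.0000 cont=0.0000 V=0.0000[hold]
k=2: j=0 S=107.1770 intr=16.4730 cont=19.3525 V=19.3525[hold]; j=1 S=130.1400 intr=0.0000 cont=6.9649 V=6.9649[hold]; j=2 S=158.0230 intr=0.0000 cont=1.1855 V=1.1855[hold]
k=1: j=0 S=118.1017 intr=5.5483 cont=13.3692 V=13.3692[hold]; j=1 S=143.4054 intr=0.0000 cont=4.1769 V=4.1769[hold]
k=0: j=0 S=130.1400 intr=0.0000 cont=8.9310 V=8.9310[hold]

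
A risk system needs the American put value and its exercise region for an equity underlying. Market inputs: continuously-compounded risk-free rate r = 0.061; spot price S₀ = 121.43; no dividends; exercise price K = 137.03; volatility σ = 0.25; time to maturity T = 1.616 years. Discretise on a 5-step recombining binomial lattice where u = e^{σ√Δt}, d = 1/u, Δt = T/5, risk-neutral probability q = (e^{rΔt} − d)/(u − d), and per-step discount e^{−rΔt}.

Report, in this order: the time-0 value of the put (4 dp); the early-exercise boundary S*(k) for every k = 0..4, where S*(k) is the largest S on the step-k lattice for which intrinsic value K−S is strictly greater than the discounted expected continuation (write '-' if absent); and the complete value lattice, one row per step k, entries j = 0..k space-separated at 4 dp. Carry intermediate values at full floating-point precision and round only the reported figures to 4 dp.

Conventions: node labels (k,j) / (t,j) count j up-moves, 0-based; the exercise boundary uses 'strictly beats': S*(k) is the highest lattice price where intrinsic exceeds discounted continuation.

price = 19.7137
boundary = - 105.3419 91.3853 105.3419 121.4300
tree:
19.7137
31.6881 10.0130
45.6447 18.1994 3.2519
57.7522 31.6881 7.1225 0.0000
68.2556 45.6447 15.6000 0.0000 0.0000
77.3675 57.7522 31.6881 0.0000 0.0000 0.0000

Δt=0.32320  u=1.15272  d=0.86751  q=0.53434  discount=0.98048
step 5 (expiry): payoffs max(K−S,0) = 77.3675 57.7522 31.6881 0.0000 0.0000 0.0000
step 4: (k=4,j=0): S=68.7744, K−S=68.2556, hold=65.5805 ⇒ V=68.2556 exercise | (k=4,j=1): S=91.3853, K−S=45.6447, hold=42.9696 ⇒ V=45.6447 exercise | (k=4,j=2): S=121.4300, K−S=15.6000, hold=14.4679 ⇒ V=15.6000 exercise | (k=4,j=3): S=161.3525, K−S=0.0000, hold=0.0000 ⇒ V=0.0000 continue | (k=4,j=4): S=214.4003, K−S=0.0000, hold=0.0000 ⇒ V=0.0000 continue  boundary S*=121.4300
step 3: (k=3,j=0): S=79.2778, K−S=57.7522, hold=55.0771 ⇒ V=57.7522 exercise | (k=3,j=1): S=105.3419, K−S=31.6881, hold=29.0130 ⇒ V=31.6881 exercise | (k=3,j=2): S=139.9751, K−S=0.0000, hold=7.1225 ⇒ V=7.1225 continue | (k=3,j=3): S=185.9947, K−S=0.0000, hold=0.0000 ⇒ V=0.0000 continue  boundary S*=105.3419
step 2: (k=2,j=0): S=91.3853, K−S=45.6447, hold=42.9696 ⇒ V=45.6447 exercise | (k=2,j=1): S=121.4300, K−S=15.6000, hold=18.1994 ⇒ V=18.1994 continue | (k=2,j=2): S=161.3525, K−S=0.0000, hold=3.2519 ⇒ V=3.2519 continue  boundary S*=91.3853
step 1: (k=1,j=0): S=105.3419, K−S=31.6881, hold=30.3748 ⇒ V=31.6881 exercise | (k=1,j=1): S=139.9751, K−S=0.0000, hold=10.0130 ⇒ V=10.0130 continue  boundary S*=105.3419
step 0: (k=0,j=0): S=121.4300, K−S=15.6000, hold=19.7137 ⇒ V=19.7137 continue  boundary S*=-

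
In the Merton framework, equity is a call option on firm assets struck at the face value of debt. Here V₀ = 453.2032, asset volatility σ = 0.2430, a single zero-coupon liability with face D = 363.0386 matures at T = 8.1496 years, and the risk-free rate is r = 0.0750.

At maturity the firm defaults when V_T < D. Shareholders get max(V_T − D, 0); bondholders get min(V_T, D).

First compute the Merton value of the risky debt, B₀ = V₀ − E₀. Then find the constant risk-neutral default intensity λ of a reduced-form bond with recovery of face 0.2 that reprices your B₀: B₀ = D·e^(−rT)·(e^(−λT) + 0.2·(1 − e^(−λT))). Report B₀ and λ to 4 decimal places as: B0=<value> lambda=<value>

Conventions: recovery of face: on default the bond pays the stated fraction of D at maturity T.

B0=185.8686 lambda=0.0090

Work the structural quantities from V₀ = 453.2032 against face 363.0386:
d₁ = [ln(V₀/D) + (r + σ²/2)T] / (σ√T)
   = [ln(453.2032/363.0386) + (0.0750 + 0.5·0.2430²)·8.1496] / (0.2430·√8.1496)
   = [0.221831 + 0.851833] / 0.693704 = 1.547726
d₂ = d₁ − σ√T = 1.547726 − 0.693704 = 0.854022
N(d₁) = 0.939156,  N(d₂) = 0.803454,  e^(−rT) = 0.542688
E₀ = V₀·N(d₁) − D·e^(−rT)·N(d₂)
   = 453.2032·0.939156 − 363.0386·0.542688·0.803454 = 267.334578
B₀ = V₀ − E₀ = 453.2032 − 267.334578 = 185.868622
e^(−λT) = (B₀·e^(rT)/D − 0.2)/(1 − 0.2) = (185.8686·1.842678/363.0386 − 0.2)/0.8 = 0.92926853
λ = −ln(0.92926853)/8.1496 = 0.009001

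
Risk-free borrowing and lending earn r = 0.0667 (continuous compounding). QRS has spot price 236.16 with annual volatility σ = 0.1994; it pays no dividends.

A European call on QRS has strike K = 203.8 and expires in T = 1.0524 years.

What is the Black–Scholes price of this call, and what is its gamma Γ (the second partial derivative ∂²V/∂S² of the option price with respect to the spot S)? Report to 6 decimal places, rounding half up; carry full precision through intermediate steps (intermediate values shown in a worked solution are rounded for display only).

σ√T = 0.1994·√1.0524 = 0.204558
d₁ = (ln(S/K) + (r+σ²/2)T) / (σ√T) = (ln(236.16/203.8) + (0.0667+0.1994²/2)·1.0524) / 0.204558 = (0.147370 + 0.091117) / 0.204558 = 1.165869
d₂ = d₁ − σ√T = 1.165869 − 0.204558 = 0.961312
e^{−rT} = 0.932212
N(d₁) = 0.878166,  N(d₂) = 0.831802
Call price V = S·N(d₁) − K·e^{−rT}·N(d₂) = 207.387766 − 158.029784 = 49.357982
φ(d₁) = (1/√(2π))·e^{−d₁²/2} = 0.202187
Γ = φ(d₁) / (S·σ·√T) = 0.004185

price = 49.357982
Γ = 0.004185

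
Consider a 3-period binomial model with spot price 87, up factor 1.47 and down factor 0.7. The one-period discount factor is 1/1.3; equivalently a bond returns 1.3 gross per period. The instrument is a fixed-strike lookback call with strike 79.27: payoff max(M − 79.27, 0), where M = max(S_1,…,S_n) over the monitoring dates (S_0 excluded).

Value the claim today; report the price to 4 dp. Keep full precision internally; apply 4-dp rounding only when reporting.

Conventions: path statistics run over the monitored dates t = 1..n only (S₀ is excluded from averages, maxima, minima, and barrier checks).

Set p* = 0.7792 (from d < R < u); the path-dependent value is the discounted p*-expectation over all price paths.
Enumerate all 2^3 = 8 price paths (U = up ×1.47, D = down ×0.7); each path with k up-moves has probability p*^k·(1−p*)^(3−k).
DDD: M=60.9000, payoff=0.0000, prob=0.010762
UDD: M=127.8900, payoff=48.6200, prob=0.037982
DUD: M=89.5230, payoff=10.2530, prob=0.037982
UUD: M=187.9983, payoff=108.7283, prob=0.134054
DDU: M=62.6661, payoff=0.0000, prob=0.037982
UDU: M=131.5988, payoff=52.3288, prob=0.134054
DUU: M=131.5988, payoff=52.3288, prob=0.134054
UUU: M=276.3575, payoff=197.0875, prob=0.473131
Price = Σ prob·payoff / R^3 = 124.089554 / 2.197000 = 56.4814

price = 56.4814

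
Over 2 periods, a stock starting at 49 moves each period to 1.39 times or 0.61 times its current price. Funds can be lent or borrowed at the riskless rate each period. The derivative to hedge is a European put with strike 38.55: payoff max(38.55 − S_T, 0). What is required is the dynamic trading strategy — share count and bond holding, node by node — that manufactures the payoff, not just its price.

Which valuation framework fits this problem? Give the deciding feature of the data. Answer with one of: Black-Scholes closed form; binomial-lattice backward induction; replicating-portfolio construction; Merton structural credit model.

Key observation: a price alone would not answer the question — the per-node share/bond construction on the spot-49, 1.39/0.61 tree is required, and only the replicating-portfolio method yields it.

framework: replicating-portfolio construction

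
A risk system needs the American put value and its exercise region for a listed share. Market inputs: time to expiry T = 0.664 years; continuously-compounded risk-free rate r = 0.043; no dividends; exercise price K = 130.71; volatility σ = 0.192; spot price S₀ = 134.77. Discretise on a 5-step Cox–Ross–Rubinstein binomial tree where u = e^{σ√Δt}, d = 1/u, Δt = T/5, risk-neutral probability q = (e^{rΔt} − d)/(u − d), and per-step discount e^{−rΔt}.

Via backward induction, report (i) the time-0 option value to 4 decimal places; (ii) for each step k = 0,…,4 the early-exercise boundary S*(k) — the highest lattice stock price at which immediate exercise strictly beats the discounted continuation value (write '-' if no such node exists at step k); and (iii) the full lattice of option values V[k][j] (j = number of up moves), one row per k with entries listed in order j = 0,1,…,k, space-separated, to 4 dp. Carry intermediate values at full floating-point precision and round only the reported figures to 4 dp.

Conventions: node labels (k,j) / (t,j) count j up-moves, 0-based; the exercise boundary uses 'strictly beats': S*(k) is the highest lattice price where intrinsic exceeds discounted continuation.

price = 5.4057
boundary = - - - 109.2529 117.1709
tree:
5.4057
8.9040 2.2794
14.1549 4.2201 0.5371
21.4571 7.6607 1.1334 0.0000
28.8400 13.5391 2.3918 0.0000 0.0000
35.7241 21.4571 5.0473 0.0000 0.0000 0.0000

params: Δt=0.13280 u=1.07247 d=0.93242 q=0.52341 e^(-rΔt)=0.99431
t_5 payoffs: 35.7241 21.4571 5.0473 0.0000 0.0000 0.0000
t_4: node(4,0) S=101.8700 payoff=28.8400 vs cont=28.0958 → 28.8400 [stop]  node(4,1) S=117.1709 payoff=13.5391 vs cont=12.7948 → 13.5391 [stop]  node(4,2) S=134.7700 payoff=0.0000 vs cont=2.3918 → 2.3918 [wait]  node(4,3) S=155.0125 payoff=0.0000 vs cont=0.0000 → 0.0000 [wait]  node(4,4) S=178.2955 payoff=0.0000 vs cont=0.0000 → 0.0000 [wait]  ⇒ S*(4)=117.1709
t_3: node(3,0) S=109.2529 payoff=21.4571 vs cont=20.7128 → 21.4571 [stop]  node(3,1) S=125.6627 payoff=5.0473 vs cont=7.6607 → 7.6607 [wait]  node(3,2) S=144.5373 payoff=0.0000 vs cont=1.1334 → 1.1334 [wait]  node(3,3) S=166.2469 payoff=0.0000 vs cont=0.0000 → 0.0000 [wait]  ⇒ S*(3)=109.2529
t_2: node(2,0) S=117.1709 payoff=13.5391 vs cont=14.1549 → 14.1549 [wait]  node(2,1) S=134.7700 payoff=0.0000 vs cont=4.2201 → 4.2201 [wait]  node(2,2) S=155.0125 payoff=0.0000 vs cont=0.5371 → 0.5371 [wait]  ⇒ S*(2)=-
t_1: node(1,0) S=125.6627 payoff=5.0473 vs cont=8.9040 → 8.9040 [wait]  node(1,1) S=144.5373 payoff=0.0000 vs cont=2.2794 → 2.2794 [wait]  ⇒ S*(1)=-
t_0: node(0,0) S=134.7700 payoff=0.0000 vs cont=5.4057 → 5.4057 [wait]  ⇒ S*(0)=-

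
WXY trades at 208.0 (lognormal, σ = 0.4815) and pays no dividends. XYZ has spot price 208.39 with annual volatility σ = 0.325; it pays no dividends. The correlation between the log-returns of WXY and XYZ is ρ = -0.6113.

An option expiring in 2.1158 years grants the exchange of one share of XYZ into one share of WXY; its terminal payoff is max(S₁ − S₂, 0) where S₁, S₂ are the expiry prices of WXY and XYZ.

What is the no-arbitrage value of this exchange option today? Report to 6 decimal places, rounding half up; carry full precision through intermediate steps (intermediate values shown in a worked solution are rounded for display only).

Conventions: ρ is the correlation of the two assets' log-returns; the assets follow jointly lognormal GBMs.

exchange price = 83.729351

σ_eff = √(σ₁² + σ₂² − 2ρσ₁σ₂) = √(0.4815² + 0.325² − 2·-0.6113·0.4815·0.325) = 0.727179
d₁ = (ln(S₁/S₂) + (q₂ − q₁ + σ_eff²/2)T) / (σ_eff√T) = (ln(208.0/208.39) + (0.0 − 0.0 + 0.264394)·2.1158) / 1.057739 = 0.527098
d₂ = d₁ − σ_eff√T = 0.527098 − 1.057739 = -0.530640
N(d₁) = 0.700937,  N(d₂) = 0.297834
V = S₁·e^{−q₁T}·N(d₁) − S₂·e^{−q₂T}·N(d₂) = 145.794976 − 62.065625 = 83.729351
Key observation: the rate r is irrelevant here: denominating values in XYZ turns the exchange into a ratio option on S₁/S₂, and discounting at r drops out.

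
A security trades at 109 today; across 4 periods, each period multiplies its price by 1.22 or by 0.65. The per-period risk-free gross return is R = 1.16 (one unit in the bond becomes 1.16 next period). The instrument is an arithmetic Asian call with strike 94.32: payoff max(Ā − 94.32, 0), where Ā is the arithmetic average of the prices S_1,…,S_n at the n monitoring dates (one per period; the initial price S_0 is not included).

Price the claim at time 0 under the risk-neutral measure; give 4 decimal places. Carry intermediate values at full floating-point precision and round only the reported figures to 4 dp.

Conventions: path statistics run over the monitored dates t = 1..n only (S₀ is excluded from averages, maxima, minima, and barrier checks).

price = 36.8215

No-arbitrage gives p* = (R−d)/(u−d) = 0.8947: enumerate every path, weight its payoff by its p*-probability, and discount by R^4.
Enumerate all 2^4 = 16 price paths (U = up ×1.22, D = down ×0.65); each path with k up-moves has probability p*^k·(1−p*)^(4−k).
DDDD: Ā=41.5735, payoff=0.0000, prob=0.000123
UDDD: Ā=78.0302, payoff=0.0000, prob=0.001044
DUDD: Ā=62.4977, payoff=0.0000, prob=0.001044
UUDD: Ā=117.3033, payoff=22.9833, prob=0.008870
DDUD: Ā=52.4015, payoff=0.0000, prob=0.001044
UDUD: Ā=98.3537, payoff=4.0337, prob=0.008870
DUUD: Ā=82.8212, payoff=0.0000, prob=0.008870
UUUD: Ā=155.4490, payoff=61.1290, prob=0.075398
DDDU: Ā=45.8391, payoff=0.0000, prob=0.001044
UDDU: Ā=86.0364, payoff=0.0000, prob=0.008870
DUDU: Ā=70.5039, payoff=0.0000, prob=0.008870
UUDU: Ā=132.3304, payoff=38.0104, prob=0.075398
DDUU: Ā=60.4078, payoff=0.0000, prob=0.008870
UDUU: Ā=113.3807, payoff=19.0607, prob=0.075398
DUUU: Ā=97.8482, payoff=3.5282, prob=0.075398
UUUU: Ā=183.6536, payoff=89.3336, prob=0.640887
Price = Σ prob·payoff / R^4 = 66.670514 / 1.810639 = 36.8215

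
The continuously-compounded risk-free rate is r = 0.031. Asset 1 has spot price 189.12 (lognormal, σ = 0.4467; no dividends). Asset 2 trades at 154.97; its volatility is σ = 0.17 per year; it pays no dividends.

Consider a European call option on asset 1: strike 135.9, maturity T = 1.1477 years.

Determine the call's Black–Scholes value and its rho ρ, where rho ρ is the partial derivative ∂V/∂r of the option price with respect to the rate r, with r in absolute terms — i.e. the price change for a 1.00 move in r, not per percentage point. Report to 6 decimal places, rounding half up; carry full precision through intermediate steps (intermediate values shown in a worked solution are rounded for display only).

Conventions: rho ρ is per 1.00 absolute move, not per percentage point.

σ√T = 0.4467·√1.1477 = 0.478553
d₁ = (ln(S/K) + (r+σ²/2)T) / (σ√T) = (ln(189.12/135.9) + (0.031+0.4467²/2)·1.1477) / 0.478553 = (0.330462 + 0.150085) / 0.478553 = 1.004168
d₂ = d₁ − σ√T = 1.004168 − 0.478553 = 0.525615
e^{−rT} = 0.965047
N(d₁) = 0.842351,  N(d₂) = 0.700422
Call price V = S·N(d₁) − K·e^{−rT}·N(d₂) = 159.305448 − 91.860252 = 67.445197
ρ = K·T·e^{−rT}·N(d₂) = 105.428011

price = 67.445197
ρ = 105.428011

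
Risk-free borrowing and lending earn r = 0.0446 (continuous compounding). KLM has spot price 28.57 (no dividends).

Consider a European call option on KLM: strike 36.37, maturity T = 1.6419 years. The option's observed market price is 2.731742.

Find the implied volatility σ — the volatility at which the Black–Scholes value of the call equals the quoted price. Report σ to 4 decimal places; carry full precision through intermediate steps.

sigma = 0.3108

At σ = 0.3108 the Black–Scholes value reproduces the quote:
σ√T = 0.3108·√1.6419 = 0.398249
d₁ = (ln(S/K) + (r+σ²/2)T) / (σ√T) = (ln(28.57/36.37) + (0.0446+0.3108²/2)·1.6419) / 0.398249 = (-0.241387 + 0.152530) / 0.398249 = -0.223120
d₂ = d₁ − σ√T = -0.223120 − 0.398249 = -0.621369
e^{−rT} = 0.929388
N(d₁) = 0.411721,  N(d₂) = 0.267178
V = S·N(d₁) − K·e^{−rT}·N(d₂) = 11.762869 − 9.031127 = 2.731742 (equal to the quote); since ∂V/∂σ > 0 for all σ, the implied volatility is unique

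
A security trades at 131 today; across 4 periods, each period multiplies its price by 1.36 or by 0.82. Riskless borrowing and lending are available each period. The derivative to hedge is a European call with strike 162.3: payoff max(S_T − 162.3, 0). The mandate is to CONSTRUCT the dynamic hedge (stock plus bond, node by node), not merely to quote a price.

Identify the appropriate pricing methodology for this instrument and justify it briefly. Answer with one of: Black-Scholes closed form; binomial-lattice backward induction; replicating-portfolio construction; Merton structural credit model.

Key observation: what is demanded is not a single number but the (Δ, B) position at each node of the 1.36/0.82 tree starting at 131; constructing those positions is the replicating-portfolio method.

framework: replicating-portfolio construction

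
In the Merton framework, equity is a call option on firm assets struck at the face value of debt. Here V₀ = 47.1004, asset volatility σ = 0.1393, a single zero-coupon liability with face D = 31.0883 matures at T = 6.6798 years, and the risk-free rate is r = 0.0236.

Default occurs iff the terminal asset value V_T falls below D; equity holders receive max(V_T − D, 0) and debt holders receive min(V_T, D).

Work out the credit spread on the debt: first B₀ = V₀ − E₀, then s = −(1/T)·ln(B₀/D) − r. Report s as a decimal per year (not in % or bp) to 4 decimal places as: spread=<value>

Work the structural quantities from V₀ = 47.1004 against face 31.0883:
d₁ = [ln(V₀/D) + (r + σ²/2)T] / (σ√T)
   = [ln(47.1004/31.0883) + (0.0236 + 0.5·0.1393²)·6.6798] / (0.1393·√6.6798)
   = [0.415450 + 0.222452] / 0.360025 = 1.771827
d₂ = d₁ − σ√T = 1.771827 − 0.360025 = 1.411802
N(d₁) = 0.961788,  N(d₂) = 0.920996,  e^(−rT) = 0.854154
E₀ = V₀·N(d₁) − D·e^(−rT)·N(d₂)
   = 47.1004·0.961788 − 31.0883·0.854154·0.920996 = 20.844300
B₀ = V₀ − E₀ = 47.1004 − 20.844300 = 26.256100
spread = −(1/T)·ln(B₀/D) − r = −(1/6.6798)·ln(26.256100/31.0883) − 0.0236 = 0.00169016

spread=0.0017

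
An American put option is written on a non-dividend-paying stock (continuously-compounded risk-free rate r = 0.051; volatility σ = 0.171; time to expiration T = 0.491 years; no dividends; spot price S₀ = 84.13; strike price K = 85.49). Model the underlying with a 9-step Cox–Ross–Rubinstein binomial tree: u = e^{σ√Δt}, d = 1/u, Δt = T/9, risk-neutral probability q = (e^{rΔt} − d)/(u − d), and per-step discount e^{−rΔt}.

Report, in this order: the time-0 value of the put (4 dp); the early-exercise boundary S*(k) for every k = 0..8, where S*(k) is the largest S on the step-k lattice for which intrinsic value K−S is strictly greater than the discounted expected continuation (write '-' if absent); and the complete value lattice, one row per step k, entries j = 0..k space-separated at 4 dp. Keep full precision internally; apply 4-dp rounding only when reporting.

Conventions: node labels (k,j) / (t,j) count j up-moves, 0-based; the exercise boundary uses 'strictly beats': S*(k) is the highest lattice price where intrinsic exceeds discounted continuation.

Δt=0.05456, u=1.04075, d=0.96085, q=0.52489, disc=e^(-rΔt)=0.99722
k=9 terminal: V=max(K-S,0) → 26.7632 21.8795 16.5898 10.8601 4.6540 0.0000 0.0000 0.0000 0.0000 0.0000
k=8: j=0 S=61.1199 intr=24.3701 cont=24.1326 V=24.3701[EX]; j=1 S=66.2026 intr=19.2874 cont=19.0499 V=19.2874[EX]; j=2 S=71.7079 intr=13.7821 cont=13.5446 V=13.7821[EX]; j=3 S=77.6710 intr=7.8190 cont=7.5815 V=7.8190[EX]; j=4 S=84.1300 intr=1.3600 cont=2.2050 V=2.2050[hold]; j=5 S=91.1261 intr=0.0000 cont=0.0000 V=0.0000[hold]; j=6 S=98.7041 intr=0.0000 cont=0.0000 V=0.0000[hold]; j=7 S=106.9121 intr=0.0000 cont=0.0000 V=0.0000[hold]; j=8 S=115.8028 intr=0.0000 cont=0.0000 V=0.0000[hold]  S*(8)=77.6710
k=7: j=0 S=63.6105 intr=21.8795 cont=21.6420 V=21.8795[EX]; j=1 S=68.9002 intr=16.5898 cont=16.3522 V=16.5898[EX]; j=2 S=74.6299 intr=10.8601 cont=10.6226 V=10.8601[EX]; j=3 S=80.8360 intr=4.6540 cont=4.8588 V=4.8588[hold]; j=4 S=87.5582 intr=0.0000 cont=1.0447 V=1.0447[hold]; j=5 S=94.8394 intr=0.0000 cont=0.0000 V=0.0000[hold]; j=6 S=102.7261 intr=0.0000 cont=0.0000 V=0.0000[hold]; j=7 S=111.2687 intr=0.0000 cont=0.0000 V=0.0000[hold]  S*(7)=74.6299
k=6: j=0 S=66.2026 intr=19.2874 cont=19.0499 V=19.2874[EX]; j=1 S=71.7079 intr=13.7821 cont=13.5446 V=13.7821[EX]; j=2 S=77.6710 intr=7.8190 cont=7.6887 V=7.8190[EX]; j=3 S=84.1300 intr=1.3600 cont=2.8489 V=2.8489[hold]; j=4 S=91.1261 intr=0.0000 cont=0.4950 V=0.4950[hold]; j=5 S=98.7041 intr=0.0000 cont=0.0000 V=0.0000[hold]; j=6 S=106.9121 intr=0.0000 cont=0.0000 V=0.0000[hold]  S*(6)=77.6710
k=5: j=0 S=68.9002 intr=16.5898 cont=16.3522 V=16.5898[EX]; j=1 S=74.6299 intr=10.8601 cont=10.6226 V=10.8601[EX]; j=2 S=80.8360 intr=4.6540 cont=5.1958 V=5.1958[hold]; j=3 S=87.5582 intr=0.0000 cont=1.6089 V=1.6089[hold]; j=4 S=94.8394 intr=0.0000 cont=0.2345 V=0.2345[hold]; j=5 S=102.7261 intr=0.0000 cont=0.0000 V=0.0000[hold]  S*(5)=74.6299
k=4: j=0 S=71.7079 intr=13.7821 cont=13.5446 V=13.7821[EX]; j=1 S=77.6710 intr=7.8190 cont=7.8651 V=7.8651[hold]; j=2 S=84.1300 intr=1.3600 cont=3.3039 V=3.3039[hold]; j=3 S=91.1261 intr=0.0000 cont=0.8850 V=0.8850[hold]; j=4 S=98.7041 intr=0.0000 cont=0.1111 V=0.1111[hold]  S*(4)=71.7079
k=3: j=0 S=74.6299 intr=10.8601 cont=10.6467 V=10.8601[EX]; j=1 S=80.8360 intr=4.6540 cont=5.4558 V=5.4558[hold]; j=2 S=87.5582 intr=0.0000 cont=2.0286 V=2.0286[hold]; j=3 S=94.8394 intr=0.0000 cont=0.4775 V=0.4775[hold]  S*(3)=74.6299
k=2: j=0 S=77.6710 intr=7.8190 cont=8.0011 V=8.0011[hold]; j=1 S=84.1300 intr=1.3600 cont=3.6467 V=3.6467[hold]; j=2 S=91.1261 intr=0.0000 cont=1.2111 V=1.2111[hold]  S*(2)=-
k=1: j=0 S=80.8360 intr=4.6540 cont=5.6997 V=5.6997[hold]; j=1 S=87.5582 intr=0.0000 cont=2.3617 V=2.3617[hold]  S*(1)=-
k=0: j=0 S=84.1300 intr=1.3600 cont=3.9367 V=3.9367[hold]  S*(0)=-

price = 3.9367
boundary = - - - 74.6299 71.7079 74.6299 77.6710 74.6299 77.6710
tree:
3.9367
5.6997 2.3617
8.0011 3.6467 1.2111
10.8601 5.4558 2.0286 0.4775
13.7821 7.8651 3.3039 0.8850 0.1111
16.5898 10.8601 5.1958 1.6089 0.2345 0.0000
19.2874 13.7821 7.8190 2.8489 0.4950 0.0000 0.0000
21.8795 16.5898 10.8601 4.8588 1.0447 0.0000 0.0000 0.0000
24.3701 19.2874 13.7821 7.8190 2.2050 0.0000 0.0000 0.0000 0.0000
26.7632 21.8795 16.5898 10.8601 4.6540 0.0000 0.0000 0.0000 0.0000 0.0000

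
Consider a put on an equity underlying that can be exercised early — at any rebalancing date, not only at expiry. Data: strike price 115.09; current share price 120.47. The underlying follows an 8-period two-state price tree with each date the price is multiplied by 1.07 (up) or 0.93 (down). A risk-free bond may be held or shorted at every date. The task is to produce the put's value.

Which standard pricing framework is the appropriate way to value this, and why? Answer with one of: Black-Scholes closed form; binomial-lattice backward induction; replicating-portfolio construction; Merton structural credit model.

Key observation: the put (strike 115.09 on spot 120.47) is American-style on a 8-step discrete price model, so the early-exercise decision at every node requires stepwise backward valuation — a closed form cannot price the exercise right.

framework: binomial-lattice backward induction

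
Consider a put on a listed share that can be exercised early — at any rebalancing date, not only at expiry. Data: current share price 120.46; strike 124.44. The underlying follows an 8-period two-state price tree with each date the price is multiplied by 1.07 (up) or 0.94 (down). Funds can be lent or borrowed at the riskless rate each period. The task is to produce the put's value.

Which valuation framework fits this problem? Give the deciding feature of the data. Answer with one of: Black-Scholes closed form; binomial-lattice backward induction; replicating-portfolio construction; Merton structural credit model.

Key observation: the defining feature is the embedded early-exercise option across 8 discrete dates on the spot-120.46 tree; pricing the strike-124.44 put means working backward with an exercise test at every node.

framework: binomial-lattice backward induction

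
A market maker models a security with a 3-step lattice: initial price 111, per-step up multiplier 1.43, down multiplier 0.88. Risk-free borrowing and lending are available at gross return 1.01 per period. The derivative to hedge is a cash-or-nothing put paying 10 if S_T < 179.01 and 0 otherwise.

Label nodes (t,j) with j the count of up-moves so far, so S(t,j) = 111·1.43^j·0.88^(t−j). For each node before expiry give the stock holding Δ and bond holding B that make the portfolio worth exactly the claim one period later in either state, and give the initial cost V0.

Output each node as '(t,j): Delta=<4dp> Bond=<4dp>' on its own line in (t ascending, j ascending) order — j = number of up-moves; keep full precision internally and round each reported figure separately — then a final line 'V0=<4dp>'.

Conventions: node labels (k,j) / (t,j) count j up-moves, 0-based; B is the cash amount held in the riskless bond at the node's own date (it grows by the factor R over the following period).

(0,0): Delta=-0.0580 Bond=14.7697
(1,0): Delta=-0.0436 Bond=13.5103
(1,1): Delta=-0.0866 Bond=19.4633
(2,0): Delta=0.0000 Bond=9.9010
(2,1): Delta=-0.1302 Bond=25.7426
(2,2): Delta=0.0000 Bond=0.0000
V0=8.3355

Arbitrage-free pricing uses the up-move probability p* = (R−d)/(u−d) = 0.2364, discounting each step at R = 1.01.
Terminal payoffs: V(3,0)=10.0000, V(3,1)=10.0000, V(3,2)=0.0000, V(3,3)=0.0000
Node (2,0) S=85.9584: V=(p*·10.0000+(1−p*)·10.0000)/1.01=9.9010; Δ=(10.0000−10.0000)/(122.9205−75.6434)=0.0000; B=V−Δ·S=9.9010
Node (2,1) S=139.6824: V=(p*·0.0000+(1−p*)·10.0000)/1.01=7.5608; Δ=(0.0000−10.0000)/(199.7458−122.9205)=-0.1302; B=V−Δ·S=25.7426
Node (2,2) S=226.9839: V=(p*·0.0000+(1−p*)·0.0000)/1.01=0.0000; Δ=(0.0000−0.0000)/(324.5870−199.7458)=0.0000; B=V−Δ·S=0.0000
Node (1,0) S=97.6800: V=(p*·7.5608+(1−p*)·9.9010)/1.01=9.2553; Δ=(7.5608−9.9010)/(139.6824−85.9584)=-0.0436; B=V−Δ·S=13.5103
Node (1,1) S=158.7300: V=(p*·0.0000+(1−p*)·7.5608)/1.01=5.7165; Δ=(0.0000−7.5608)/(226.9839−139.6824)=-0.0866; B=V−Δ·S=19.4633
Node (0,0) S=111.0000: V=(p*·5.7165+(1−p*)·9.2553)/1.01=8.3355; Δ=(5.7165−9.2553)/(158.7300−97.6800)=-0.0580; B=V−Δ·S=14.7697
Sanity check at the root: Δ(0,0)·S0 + B(0,0) reproduces V0 = 8.3355.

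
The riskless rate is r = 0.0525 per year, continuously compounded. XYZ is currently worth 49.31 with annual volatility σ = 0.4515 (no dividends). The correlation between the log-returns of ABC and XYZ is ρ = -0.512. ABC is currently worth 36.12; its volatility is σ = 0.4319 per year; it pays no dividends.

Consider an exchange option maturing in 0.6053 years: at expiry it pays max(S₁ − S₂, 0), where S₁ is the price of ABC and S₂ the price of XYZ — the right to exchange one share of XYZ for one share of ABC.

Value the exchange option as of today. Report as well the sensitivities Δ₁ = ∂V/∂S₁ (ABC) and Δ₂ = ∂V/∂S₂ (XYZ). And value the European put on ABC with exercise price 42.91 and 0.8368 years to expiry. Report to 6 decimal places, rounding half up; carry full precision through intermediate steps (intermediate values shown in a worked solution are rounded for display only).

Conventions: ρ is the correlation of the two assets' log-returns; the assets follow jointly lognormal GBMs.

exchange price = 4.718830
Δ1 = 0.412145
Δ2 = -0.206202
price(ABC put K=42.91) = 8.827808

σ_eff = √(σ₁² + σ₂² − 2ρσ₁σ₂) = √(0.4319² + 0.4515² − 2·-0.512·0.4319·0.4515) = 0.768162
d₁ = (ln(S₁/S₂) + (q₂ − q₁ + σ_eff²/2)T) / (σ_eff√T) = (ln(36.12/49.31) + (0.0 − 0.0 + 0.295036)·0.6053) / 0.597638 = -0.222032
d₂ = d₁ − σ_eff√T = -0.222032 − 0.597638 = -0.819670
N(d₁) = 0.412145,  N(d₂) = 0.206202
V = S₁·e^{−q₁T}·N(d₁) − S₂·e^{−q₂T}·N(d₂) = 14.886661 − 10.167831 = 4.718830
Δ₁ = e^{−q₁T}·N(d₁) = 0.412145;  Δ₂ = −e^{−q₂T}·N(d₂) = -0.206202
[vanilla: ABC put K=42.91]
σ√T = 0.4319·√0.8368 = 0.395088
d₁ = (ln(S/K) + (r+σ²/2)T) / (σ√T) = (ln(36.12/42.91) + (0.0525+0.4319²/2)·0.8368) / 0.395088 = (-0.172258 + 0.121979) / 0.395088 = -0.127260
d₂ = d₁ − σ√T = -0.127260 − 0.395088 = -0.522348
e^{−rT} = 0.957019
N(−d₁) = 0.550633,  N(−d₂) = 0.699286
price = K·e^{−rT}·N(−d₂) − S·N(−d₁) = 28.716658 − 19.888850 = 8.827808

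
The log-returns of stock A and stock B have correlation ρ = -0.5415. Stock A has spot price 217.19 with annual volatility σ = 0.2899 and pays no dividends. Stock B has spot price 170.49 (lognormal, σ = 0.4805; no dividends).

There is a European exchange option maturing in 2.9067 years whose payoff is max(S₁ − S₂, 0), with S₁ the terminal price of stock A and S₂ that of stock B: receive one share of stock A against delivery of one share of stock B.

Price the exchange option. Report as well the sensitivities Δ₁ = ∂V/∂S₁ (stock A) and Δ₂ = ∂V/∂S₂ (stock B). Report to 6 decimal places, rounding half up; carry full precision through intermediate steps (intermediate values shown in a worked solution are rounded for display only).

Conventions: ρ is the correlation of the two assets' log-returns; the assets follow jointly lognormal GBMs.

exchange price = 110.129963
Δ1 = 0.785191
Δ2 = -0.354307

σ_eff = √(σ₁² + σ₂² − 2ρσ₁σ₂) = √(0.2899² + 0.4805² − 2·-0.5415·0.2899·0.4805) = 0.682481
d₁ = (ln(S₁/S₂) + (q₂ − q₁ + σ_eff²/2)T) / (σ_eff√T) = (ln(217.19/170.49) + (0.0 − 0.0 + 0.232890)·2.9067) / 1.163566 = 0.789847
d₂ = d₁ − σ_eff√T = 0.789847 − 1.163566 = -0.373719
N(d₁) = 0.785191,  N(d₂) = 0.354307
V = S₁·e^{−q₁T}·N(d₁) − S₂·e^{−q₂T}·N(d₂) = 170.535707 − 60.405744 = 110.129963
Key observation: pricing in stock B-units makes this a unit-strike call on the ratio S₁/S₂ — the risk-free rate cancels and cannot affect the value.
Δ₁ = e^{−q₁T}·N(d₁) = 0.785191;  Δ₂ = −e^{−q₂T}·N(d₂) = -0.354307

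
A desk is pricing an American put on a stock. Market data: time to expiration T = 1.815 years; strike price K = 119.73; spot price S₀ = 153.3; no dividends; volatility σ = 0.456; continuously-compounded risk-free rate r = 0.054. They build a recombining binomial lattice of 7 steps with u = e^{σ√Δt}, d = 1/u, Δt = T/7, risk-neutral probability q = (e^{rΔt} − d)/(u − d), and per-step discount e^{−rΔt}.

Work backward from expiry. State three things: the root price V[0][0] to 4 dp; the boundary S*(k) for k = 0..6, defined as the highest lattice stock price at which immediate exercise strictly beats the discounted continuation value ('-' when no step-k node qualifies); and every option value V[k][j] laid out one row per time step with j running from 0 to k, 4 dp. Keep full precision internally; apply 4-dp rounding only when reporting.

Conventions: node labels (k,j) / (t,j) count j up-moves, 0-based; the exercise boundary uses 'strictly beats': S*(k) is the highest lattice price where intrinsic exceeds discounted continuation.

Δt=0.25929  u=1.26137  d=0.79279  q=0.47230  discount=0.98610
step 7 (expiry): payoffs max(K−S,0) = 89.5546 71.7196 43.3432 0.0000 0.0000 0.0000 0.0000 0.0000
step 6: (k=6,j=0): S=38.0622, K−S=81.6678, hold=80.0031 ⇒ V=81.6678 exercise | (k=6,j=1): S=60.5588, K−S=59.1712, hold=57.5065 ⇒ V=59.1712 exercise | (k=6,j=2): S=96.3517, K−S=23.3783, hold=22.5541 ⇒ V=23.3783 exercise | (k=6,j=3): S=153.3000, K−S=0.0000, hold=0.0000 ⇒ V=0.0000 continue | (k=6,j=4): S=243.9073, K−S=0.0000, hold=0.0000 ⇒ V=0.0000 continue | (k=6,j=5): S=388.0676, K−S=0.0000, hold=0.0000 ⇒ V=0.0000 continue | (k=6,j=6): S=617.4332, K−S=0.0000, hold=0.0000 ⇒ V=0.0000 continue  boundary S*=96.3517
step 5: (k=5,j=0): S=48.0104, K−S=71.7196, hold=70.0549 ⇒ V=71.7196 exercise | (k=5,j=1): S=76.3868, K−S=43.3432, hold=41.6785 ⇒ V=43.3432 exercise | (k=5,j=2): S=121.5349, K−S=0.0000, hold=12.1651 ⇒ V=12.1651 continue | (k=5,j=3): S=193.3675, K−S=0.0000, hold=0.0000 ⇒ V=0.0000 continue | (k=5,j=4): S=307.6565, K−S=0.0000, hold=0.0000 ⇒ V=0.0000 continue | (k=5,j=5): S=489.4955, K−S=0.0000, hold=0.0000 ⇒ V=0.0000 continue  boundary S*=76.3868
step 4: (k=4,j=0): S=60.5588, K−S=59.1712, hold=57.5065 ⇒ V=59.1712 exercise | (k=4,j=1): S=96.3517, K−S=23.3783, hold=28.2199 ⇒ V=28.2199 continue | (k=4,j=2): S=153.3000, K−S=0.0000, hold=6.3303 ⇒ V=6.3303 continue | (k=4,j=3): S=243.9073, K−S=0.0000, hold=0.0000 ⇒ V=0.0000 continue | (k=4,j=4): S=388.0676, K−S=0.0000, hold=0.0000 ⇒ V=0.0000 continue  boundary S*=60.5588
step 3: (k=3,j=0): S=76.3868, K−S=43.3432, hold=43.9334 ⇒ V=43.9334 continue | (k=3,j=1): S=121.5349, K−S=0.0000, hold=17.6328 ⇒ V=17.6328 continue | (k=3,j=2): S=193.3675, K−S=0.0000, hold=3.2940 ⇒ V=3.2940 continue | (k=3,j=3): S=307.6565, K−S=0.0000, hold=0.0000 ⇒ V=0.0000 continue  boundary S*=-
step 2: (k=2,j=0): S=96.3517, K−S=23.3783, hold=31.0734 ⇒ V=31.0734 continue | (k=2,j=1): S=153.3000, K−S=0.0000, hold=10.7096 ⇒ V=10.7096 continue | (k=2,j=2): S=243.9073, K−S=0.0000, hold=1.7141 ⇒ V=1.7141 continue  boundary S*=-
step 1: (k=1,j=0): S=121.5349, K−S=0.0000, hold=21.1572 ⇒ V=21.1572 continue | (k=1,j=1): S=193.3675, K−S=0.0000, hold=6.3711 ⇒ V=6.3711 continue  boundary S*=-
step 0: (k=0,j=0): S=153.3000, K−S=0.0000, hold=13.9767 ⇒ V=13.9767 continue  boundary S*=-

price = 13.9767
boundary = - - - - 60.5588 76.3868 96.3517
tree:
13.9767
21.1572 6.3711
31.0734 10.7096 1.7141
43.9334 17.6328 3.2940 0.0000
59.1712 28.2199 6.3303 0.0000 0.0000
71.7196 43.3432 12.1651 0.0000 0.0000 0.0000
81.6678 59.1712 23.3783 0.0000 0.0000 0.0000 0.0000
89.5546 71.7196 43.3432 0.0000 0.0000 0.0000 0.0000 0.0000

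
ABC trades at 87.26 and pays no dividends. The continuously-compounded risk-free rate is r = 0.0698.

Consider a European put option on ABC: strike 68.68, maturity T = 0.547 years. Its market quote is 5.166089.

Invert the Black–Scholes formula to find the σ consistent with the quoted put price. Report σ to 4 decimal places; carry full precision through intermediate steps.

sigma = 0.5881

At σ = 0.5881 the Black–Scholes value reproduces the quote:
σ√T = 0.5881·√0.547 = 0.434956
d₁ = (ln(S/K) + (r+σ²/2)T) / (σ√T) = (ln(87.26/68.68) + (0.0698+0.5881²/2)·0.547) / 0.434956 = (0.239434 + 0.132774) / 0.434956 = 0.855738
d₂ = d₁ − σ√T = 0.855738 − 0.434956 = 0.420782
e^{−rT} = 0.962539
N(−d₁) = 0.196071,  N(−d₂) = 0.336957
V = K·e^{−rT}·N(−d₂) − S·N(−d₁) = 22.275281 − 17.109191 = 5.166089 (the quoted price), and the Black–Scholes price is strictly increasing in σ, so σ is unique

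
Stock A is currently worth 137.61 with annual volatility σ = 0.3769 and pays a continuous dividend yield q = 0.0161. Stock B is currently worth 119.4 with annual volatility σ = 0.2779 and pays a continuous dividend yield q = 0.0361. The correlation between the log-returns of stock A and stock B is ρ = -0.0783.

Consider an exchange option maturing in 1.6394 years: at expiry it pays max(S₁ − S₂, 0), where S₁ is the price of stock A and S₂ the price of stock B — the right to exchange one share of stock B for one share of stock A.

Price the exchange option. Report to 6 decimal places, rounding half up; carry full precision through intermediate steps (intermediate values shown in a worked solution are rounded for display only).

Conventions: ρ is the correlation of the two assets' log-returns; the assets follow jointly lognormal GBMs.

σ_eff = √(σ₁² + σ₂² − 2ρσ₁σ₂) = √(0.3769² + 0.2779² − 2·-0.0783·0.3769·0.2779) = 0.485473
d₁ = (ln(S₁/S₂) + (q₂ − q₁ + σ_eff²/2)T) / (σ_eff√T) = (ln(137.61/119.4) + (0.0361 − 0.0161 + 0.117842)·1.6394) / 0.621596 = 0.591901
d₂ = d₁ − σ_eff√T = 0.591901 − 0.621596 = -0.029695
N(d₁) = 0.723041,  N(d₂) = 0.488155
V = S₁·e^{−q₁T}·N(d₁) − S₂·e^{−q₂T}·N(d₂) = 96.905918 − 54.936343 = 41.969575
Key observation: pricing in stock B-units makes this a unit-strike call on the ratio S₁/S₂ — the risk-free rate cancels and cannot affect the value.

exchange price = 41.969575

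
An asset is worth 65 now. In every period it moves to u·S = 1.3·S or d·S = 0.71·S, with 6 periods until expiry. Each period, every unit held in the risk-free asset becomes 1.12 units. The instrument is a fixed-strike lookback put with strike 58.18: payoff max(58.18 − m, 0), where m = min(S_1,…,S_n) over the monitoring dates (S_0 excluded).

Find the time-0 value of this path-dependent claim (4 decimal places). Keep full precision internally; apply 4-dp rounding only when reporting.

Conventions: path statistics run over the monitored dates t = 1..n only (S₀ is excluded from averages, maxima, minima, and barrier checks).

Set p* = 0.6949 (from d < R < u); the path-dependent value is the discounted p*-expectation over all price paths.
Enumerate all 2^6 = 64 price paths (U = up ×1.3, D = down ×0.71); each path with k up-moves has probability p*^k·(1−p*)^(6−k).
DDDDDD: m=8.3265, payoff=49.8535, prob=0.000806
UDDDDD: m=15.2457, payoff=42.9343, prob=0.001837
DUDDDD: m=15.2457, payoff=42.9343, prob=0.001837
UUDDDD: m=27.9147, payoff=30.2653, prob=0.004184
DDUDDD: m=15.2457, payoff=42.9343, prob=0.001837
UDUDDD: m=27.9147, payoff=30.2653, prob=0.004184
DUUDDD: m=27.9147, payoff=30.2653, prob=0.004184
UUUDDD: m=51.1115, payoff=7.0685, prob=0.009529
DDDUDD: m=15.2457, payoff=42.9343, prob=0.001837
UDDUDD: m=27.9147, payoff=30.2653, prob=0.004184
DUDUDD: m=27.9147, payoff=30.2653, prob=0.004184
UUDUDD: m=51.1115, payoff=7.0685, prob=0.009529
DDUUDD: m=27.9147, payoff=30.2653, prob=0.004184
UDUUDD: m=51.1115, payoff=7.0685, prob=0.009529
DUUUDD: m=46.1500, payoff=12.0300, prob=0.009529
UUUUDD: m=84.5000, payoff=0.0000, prob=0.021705
DDDDUD: m=15.2457, payoff=42.9343, prob=0.001837
UDDDUD: m=27.9147, payoff=30.2653, prob=0.004184
DUDDUD: m=27.9147, payoff=30.2653, prob=0.004184
UUDDUD: m=51.1115, payoff=7.0685, prob=0.009529
DDUDUD: m=27.9147, payoff=30.2653, prob=0.004184
UDUDUD: m=51.1115, payoff=7.0685, prob=0.009529
DUUDUD: m=46.1500, payoff=12.0300, prob=0.009529
UUUDUD: m=84.5000, payoff=0.0000, prob=0.021705
DDDUUD: m=23.2642, payoff=34.9158, prob=0.004184
UDDUUD: m=42.5964, payoff=15.5836, prob=0.009529
DUDUUD: m=42.5964, payoff=15.5836, prob=0.009529
UUDUUD: m=77.9935, payoff=0.0000, prob=0.021705
DDUUUD: m=32.7665, payoff=25.4135, prob=0.009529
UDUUUD: m=59.9950, payoff=0.0000, prob=0.021705
DUUUUD: m=46.1500, payoff=12.0300, prob=0.021705
UUUUUD: m=84.5000, payoff=0.0000, prob=0.049440
DDDDDU: m=11.7275, payoff=46.4525, prob=0.001837
UDDDDU: m=21.4729, payoff=36.7071, prob=0.004184
DUDDDU: m=21.4729, payoff=36.7071, prob=0.004184
UUDDDU: m=39.3165, payoff=18.8635, prob=0.009529
DDUDDU: m=21.4729, payoff=36.7071, prob=0.004184
UDUDDU: m=39.3165, payoff=18.8635, prob=0.009529
DUUDDU: m=39.3165, payoff=18.8635, prob=0.009529
UUUDDU: m=71.9880, payoff=0.0000, prob=0.021705
DDDUDU: m=21.4729, payoff=36.7071, prob=0.004184
UDDUDU: m=39.3165, payoff=18.8635, prob=0.009529
DUDUDU: m=39.3165, payoff=18.8635, prob=0.009529
UUDUDU: m=71.9880, payoff=0.0000, prob=0.021705
DDUUDU: m=32.7665, payoff=25.4135, prob=0.009529
UDUUDU: m=59.9950, payoff=0.0000, prob=0.021705
DUUUDU: m=46.1500, payoff=12.0300, prob=0.021705
UUUUDU: m=84.5000, payoff=0.0000, prob=0.049440
DDDDUU: m=16.5176, payoff=41.6624, prob=0.004184
UDDDUU: m=30.2435, payoff=27.9365, prob=0.009529
DUDDUU: m=30.2435, payoff=27.9365, prob=0.009529
UUDDUU: m=55.3754, payoff=2.8046, prob=0.021705
DDUDUU: m=30.2435, payoff=27.9365, prob=0.009529
UDUDUU: m=55.3754, payoff=2.8046, prob=0.021705
DUUDUU: m=46.1500, payoff=12.0300, prob=0.021705
UUUDUU: m=84.5000, payoff=0.0000, prob=0.049440
DDDUUU: m=23.2642, payoff=34.9158, prob=0.009529
UDDUUU: m=42.5964, payoff=15.5836, prob=0.021705
DUDUUU: m=42.5964, payoff=15.5836, prob=0.021705
UUDUUU: m=77.9935, payoff=0.0000, prob=0.049440
DDUUUU: m=32.7665, payoff=25.4135, prob=0.021705
UDUUUU: m=59.9950, payoff=0.0000, prob=0.049440
DUUUUU: m=46.1500, payoff=12.0300, prob=0.049440
UUUUUU: m=84.5000, payoff=0.0000, prob=0.112614
Price = Σ prob·payoff / R^6 = 8.699483 / 1.973823 = 4.4074

price = 4.4074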